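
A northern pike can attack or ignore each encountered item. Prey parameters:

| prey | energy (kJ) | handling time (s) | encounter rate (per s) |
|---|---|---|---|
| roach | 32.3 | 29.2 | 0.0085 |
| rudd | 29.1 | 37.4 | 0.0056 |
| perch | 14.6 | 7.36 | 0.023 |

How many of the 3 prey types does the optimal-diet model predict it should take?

3

E/h in descending order: perch 1.98, roach 1.11, rudd 0.778 kJ/s. The optimal diet is the largest prefix of this list for which every included type satisfies E_i/h_i > R on the types above it.
Rate on top 1: 0.2872. roach: 1.11 > 0.2872 → include.
Rate on top 2: 0.4306. rudd: 0.778 > 0.4306 → include.
Optimal diet: perch, roach, rudd — 3 of 3 types.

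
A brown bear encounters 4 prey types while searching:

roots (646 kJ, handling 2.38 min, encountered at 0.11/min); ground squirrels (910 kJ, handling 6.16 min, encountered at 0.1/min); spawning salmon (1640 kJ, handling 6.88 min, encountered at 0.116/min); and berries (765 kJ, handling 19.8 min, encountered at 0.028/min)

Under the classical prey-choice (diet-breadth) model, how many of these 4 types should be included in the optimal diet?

Profitabilities (E/h, kJ/min): roots 271, spawning salmon 238, ground squirrels 148, berries 38.6. Add prey in this order while the next type's profitability exceeds the intake rate on those already taken.
Rate on top 1: 56.32. spawning salmon: 238 > 56.32 → include.
Rate on top 2: 126.9. ground squirrels: 148 > 126.9 → include.
Rate on top 3: 131.7. berries: 38.6 < 131.7 → exclude; stop.
Optimal diet: roots, spawning salmon, ground squirrels — 3 of 4 types.

3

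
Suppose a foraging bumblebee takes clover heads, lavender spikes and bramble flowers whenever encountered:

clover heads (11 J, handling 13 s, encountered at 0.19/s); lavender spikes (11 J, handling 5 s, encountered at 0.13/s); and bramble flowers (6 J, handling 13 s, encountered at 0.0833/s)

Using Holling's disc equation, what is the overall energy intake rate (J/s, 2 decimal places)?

0.77 J/s

Energy encountered per unit search time: 0.19×11 + 0.13×11 + 0.0833×6 = 4.02 J/s.
Handling time per unit search time: 0.19×13 + 0.13×5 + 0.0833×13 = 4.203.
Rate = 4.02/(1 + 4.203) = 0.7726 J/s.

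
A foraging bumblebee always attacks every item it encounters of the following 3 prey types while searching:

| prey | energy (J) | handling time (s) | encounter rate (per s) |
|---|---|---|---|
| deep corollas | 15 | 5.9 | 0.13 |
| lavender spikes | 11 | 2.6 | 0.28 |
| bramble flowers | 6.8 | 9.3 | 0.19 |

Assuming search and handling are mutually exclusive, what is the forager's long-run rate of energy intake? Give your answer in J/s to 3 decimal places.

R = Σλ_iE_i / (1 + Σλ_ih_i)
Numerator: 0.13×15 + 0.28×11 + 0.19×6.8 = 6.322
Denominator: 1 + 0.13×5.9 + 0.28×2.6 + 0.19×9.3 = 4.262
R = 6.322/4.262 = 1.483 J/s

1.483 J/s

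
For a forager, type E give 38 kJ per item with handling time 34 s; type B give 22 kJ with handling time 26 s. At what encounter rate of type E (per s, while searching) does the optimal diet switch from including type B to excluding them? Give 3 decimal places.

0.092 per s

Drop type B once their profitability E₂/h₂ falls below the rate achievable on type E alone: E₂/h₂ = λE₁/(1 + λh₁).
Solve for λ: λE₁h₂ = E₂(1 + λh₁) → λ(E₁h₂ − E₂h₁) = E₂ → λ = E₂/(E₁h₂ − E₂h₁).
λ = 22/(38×26 − 22×34) = 22/240 = 0.09167 per s.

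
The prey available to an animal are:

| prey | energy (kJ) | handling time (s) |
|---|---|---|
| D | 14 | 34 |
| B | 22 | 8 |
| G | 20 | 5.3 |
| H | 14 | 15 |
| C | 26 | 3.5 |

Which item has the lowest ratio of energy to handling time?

In descending order of E/h:
C: 26/3.5 = 7.43 kJ/s
G: 20/5.3 = 3.77 kJ/s
B: 22/8 = 2.75 kJ/s
H: 14/15 = 0.933 kJ/s
D: 14/34 = 0.412 kJ/s

D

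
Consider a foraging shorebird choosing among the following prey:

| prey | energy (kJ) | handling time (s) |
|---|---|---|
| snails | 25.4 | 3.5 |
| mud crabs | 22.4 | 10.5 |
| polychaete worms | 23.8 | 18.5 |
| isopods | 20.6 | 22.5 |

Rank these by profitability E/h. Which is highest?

Profitability E/h (kJ/s): snails = 25.4/3.5 = 7.26, mud crabs = 22.4/10.5 = 2.13, polychaete worms = 23.8/18.5 = 1.29, isopods = 20.6/22.5 = 0.916.
Ranked: snails > mud crabs > polychaete worms > isopods.

snails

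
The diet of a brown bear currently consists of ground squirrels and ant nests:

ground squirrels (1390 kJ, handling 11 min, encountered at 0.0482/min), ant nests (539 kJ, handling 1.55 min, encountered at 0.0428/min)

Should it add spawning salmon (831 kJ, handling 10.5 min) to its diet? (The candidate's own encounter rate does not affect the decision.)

Yes

On ground squirrels and ant nests alone, R = ΣλE/(1+Σλh) = 90.07/1.597 = 56.41 kJ/min.
spawning salmon: E/h = 831/10.5 = 79.14 kJ/min.
Since 79.14 > R, including spawning salmon increases the long-run rate.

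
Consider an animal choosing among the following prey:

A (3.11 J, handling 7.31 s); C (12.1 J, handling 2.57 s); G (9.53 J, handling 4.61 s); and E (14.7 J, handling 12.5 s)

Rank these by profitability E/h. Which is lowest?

A

In descending order of E/h:
C: 12.1/2.57 = 4.71 J/s
G: 9.53/4.61 = 2.07 J/s
E: 14.7/12.5 = 1.18 J/s
A: 3.11/7.31 = 0.425 J/s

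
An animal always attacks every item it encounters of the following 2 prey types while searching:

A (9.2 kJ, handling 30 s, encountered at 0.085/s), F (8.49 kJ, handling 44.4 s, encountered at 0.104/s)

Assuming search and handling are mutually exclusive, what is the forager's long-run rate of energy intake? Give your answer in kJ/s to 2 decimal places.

0.20 kJ/s

R = Σλ_iE_i / (1 + Σλ_ih_i)
Numerator: 0.085×9.2 + 0.104×8.49 = 1.665
Denominator: 1 + 0.085×30 + 0.104×44.4 = 8.168
R = 1.665/8.168 = 0.2038 kJ/s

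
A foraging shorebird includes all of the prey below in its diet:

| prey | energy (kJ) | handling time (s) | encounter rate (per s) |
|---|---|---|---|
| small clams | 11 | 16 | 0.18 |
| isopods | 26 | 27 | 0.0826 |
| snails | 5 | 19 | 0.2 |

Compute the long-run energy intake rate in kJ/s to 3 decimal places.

R = (0.18×11 + 0.0826×26 + 0.2×5) / (1 + 0.18×16 + 0.0826×27 + 0.2×19) = 5.128/9.91 = 0.5174 kJ/s.

0.517 kJ/s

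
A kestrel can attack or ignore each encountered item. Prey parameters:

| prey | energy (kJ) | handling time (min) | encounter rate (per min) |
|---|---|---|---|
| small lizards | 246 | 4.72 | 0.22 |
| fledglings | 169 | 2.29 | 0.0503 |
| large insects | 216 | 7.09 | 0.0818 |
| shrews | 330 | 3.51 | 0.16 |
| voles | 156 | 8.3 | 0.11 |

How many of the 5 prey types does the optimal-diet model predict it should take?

E/h in descending order: shrews 94, fledglings 73.8, small lizards 52.1, large insects 30.5, voles 18.8 kJ/min. The optimal diet is the largest prefix of this list for which every included type satisfies E_i/h_i > R on the types above it.
Rate on top 1: 33.81. fledglings: 73.8 > 33.81 → include.
Rate on top 2: 36.56. small lizards: 52.1 > 36.56 → include.
Rate on top 3: 42.51. large insects: 30.5 < 42.51 → exclude; stop.
Optimal diet: shrews, fledglings, small lizards — 3 of 5 types.

3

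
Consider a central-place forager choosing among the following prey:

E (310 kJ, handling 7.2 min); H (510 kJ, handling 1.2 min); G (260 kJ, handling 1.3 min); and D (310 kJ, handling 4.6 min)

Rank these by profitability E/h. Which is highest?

H

In descending order of E/h:
H: 510/1.2 = 425 kJ/min
G: 260/1.3 = 200 kJ/min
D: 310/4.6 = 67.4 kJ/min
E: 310/7.2 = 43.1 kJ/min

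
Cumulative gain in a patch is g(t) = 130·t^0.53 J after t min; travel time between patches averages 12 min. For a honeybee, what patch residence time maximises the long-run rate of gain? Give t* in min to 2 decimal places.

13.53 min

By the marginal value theorem, leave when the instantaneous gain rate g'(t) equals the habitat-wide average g(t)/(T + t).
g'(t) = 0.53·130·t^-0.47. Setting 0.53·130·t^-0.47 = 130·t^0.53/(12+t) gives 0.53(12+t) = t, so 0.47·t = 0.53×12.
t* = 0.53×12/0.47 = 13.53 min.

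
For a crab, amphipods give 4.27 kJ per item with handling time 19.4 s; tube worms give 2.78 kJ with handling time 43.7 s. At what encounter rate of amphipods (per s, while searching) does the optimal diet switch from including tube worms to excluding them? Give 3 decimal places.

The zero-one rule: include tube worms iff E₂/h₂ > λE₁/(1+λh₁). Equality gives the switch point.
λE₁h₂ = E₂ + λE₂h₁ ⇒ λ = E₂/(E₁h₂ − E₂h₁) = 2.78/(186.6 − 53.93) = 0.02095 per s.

0.021 per s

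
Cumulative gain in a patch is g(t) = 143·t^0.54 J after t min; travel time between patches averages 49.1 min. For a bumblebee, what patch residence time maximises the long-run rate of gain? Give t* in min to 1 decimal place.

57.6 min

Optimal t* satisfies g'(t*) = g(t*)/(T + t*).
g'(t) = 0.54·143·t^-0.46. Setting 0.54·143·t^-0.46 = 143·t^0.54/(49.1+t) gives 0.54(49.1+t) = t, so 0.46·t = 0.54×49.1.
t* = 0.54×49.1/0.46 = 57.64 min.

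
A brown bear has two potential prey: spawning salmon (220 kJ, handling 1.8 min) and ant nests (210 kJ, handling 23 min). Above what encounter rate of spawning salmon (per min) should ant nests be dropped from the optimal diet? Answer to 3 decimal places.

0.045 per min

At the threshold, the rate on spawning salmon alone equals the profitability of ant nests: λ·220/(1 + λ·1.8) = 210/23 = 9.13.
Rearranging, λ(220 − 9.13×1.8) = 9.13, so λ = 9.13/203.6 = 0.04485 per min.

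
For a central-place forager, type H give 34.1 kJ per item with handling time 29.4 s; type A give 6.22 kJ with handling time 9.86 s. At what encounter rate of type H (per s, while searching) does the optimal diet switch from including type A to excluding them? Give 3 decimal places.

0.041 per s

Drop type A once their profitability E₂/h₂ falls below the rate achievable on type H alone: E₂/h₂ = λE₁/(1 + λh₁).
Solve for λ: λE₁h₂ = E₂(1 + λh₁) → λ(E₁h₂ − E₂h₁) = E₂ → λ = E₂/(E₁h₂ − E₂h₁).
λ = 6.22/(34.1×9.86 − 6.22×29.4) = 6.22/153.4 = 0.04056 per s.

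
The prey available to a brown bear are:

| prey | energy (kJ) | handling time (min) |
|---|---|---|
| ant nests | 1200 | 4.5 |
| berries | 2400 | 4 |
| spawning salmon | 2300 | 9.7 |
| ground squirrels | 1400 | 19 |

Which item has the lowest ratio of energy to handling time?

Profitability E/h (kJ/min): ant nests = 1200/4.5 = 267, berries = 2400/4 = 600, spawning salmon = 2300/9.7 = 237, ground squirrels = 1400/19 = 73.7.
Ranked: berries > ant nests > spawning salmon > ground squirrels.

ground squirrels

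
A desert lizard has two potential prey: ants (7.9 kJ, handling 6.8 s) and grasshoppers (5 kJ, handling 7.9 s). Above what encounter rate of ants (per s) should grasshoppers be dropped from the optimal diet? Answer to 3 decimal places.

The zero-one rule: include grasshoppers iff E₂/h₂ > λE₁/(1+λh₁). Equality gives the switch point.
λE₁h₂ = E₂ + λE₂h₁ ⇒ λ = E₂/(E₁h₂ − E₂h₁) = 5/(62.41 − 34) = 0.176 per s.

0.176 per s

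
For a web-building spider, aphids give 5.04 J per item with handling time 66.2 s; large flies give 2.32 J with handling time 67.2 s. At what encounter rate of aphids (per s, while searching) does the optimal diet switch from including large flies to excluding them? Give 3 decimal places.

0.013 per s

Drop large flies once their profitability E₂/h₂ falls below the rate achievable on aphids alone: E₂/h₂ = λE₁/(1 + λh₁).
Solve for λ: λE₁h₂ = E₂(1 + λh₁) → λ(E₁h₂ − E₂h₁) = E₂ → λ = E₂/(E₁h₂ − E₂h₁).
λ = 2.32/(5.04×67.2 − 2.32×66.2) = 2.32/185.1 = 0.01253 per s.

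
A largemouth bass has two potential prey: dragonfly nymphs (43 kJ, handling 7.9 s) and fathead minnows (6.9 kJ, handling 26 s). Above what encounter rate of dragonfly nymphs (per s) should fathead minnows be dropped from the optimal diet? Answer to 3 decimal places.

0.006 per s

The zero-one rule: include fathead minnows iff E₂/h₂ > λE₁/(1+λh₁). Equality gives the switch point.
λE₁h₂ = E₂ + λE₂h₁ ⇒ λ = E₂/(E₁h₂ − E₂h₁) = 6.9/(1118 − 54.51) = 0.006488 per s.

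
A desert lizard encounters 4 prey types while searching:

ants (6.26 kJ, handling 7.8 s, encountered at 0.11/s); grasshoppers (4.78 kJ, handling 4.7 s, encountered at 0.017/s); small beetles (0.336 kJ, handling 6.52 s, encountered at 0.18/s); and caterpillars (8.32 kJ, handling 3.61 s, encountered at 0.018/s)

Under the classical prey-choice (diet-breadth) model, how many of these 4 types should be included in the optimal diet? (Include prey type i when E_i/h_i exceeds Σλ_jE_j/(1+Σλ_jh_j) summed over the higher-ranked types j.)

Rank by E/h (kJ/s): caterpillars 2.3, grasshoppers 1.02, ants 0.803, small beetles 0.0515. Include each in turn until the next type's E/h falls below the running intake rate.
Rate on top 1: 0.1406. grasshoppers: 1.02 > 0.1406 → include.
Rate on top 2: 0.2018. ants: 0.803 > 0.2018 → include.
Rate on top 3: 0.4591. small beetles: 0.0515 < 0.4591 → exclude; stop.
Optimal diet: caterpillars, grasshoppers, ants — 3 of 4 types.

3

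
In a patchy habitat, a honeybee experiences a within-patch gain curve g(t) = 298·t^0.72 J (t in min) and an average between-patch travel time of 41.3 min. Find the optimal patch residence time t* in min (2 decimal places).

Optimal t* satisfies g'(t*) = g(t*)/(T + t*).
g'(t) = 0.72·298·t^-0.28. Setting 0.72·298·t^-0.28 = 298·t^0.72/(41.3+t) gives 0.72(41.3+t) = t, so 0.28·t = 0.72×41.3.
t* = 0.72×41.3/0.28 = 106.2 min.

106.20 min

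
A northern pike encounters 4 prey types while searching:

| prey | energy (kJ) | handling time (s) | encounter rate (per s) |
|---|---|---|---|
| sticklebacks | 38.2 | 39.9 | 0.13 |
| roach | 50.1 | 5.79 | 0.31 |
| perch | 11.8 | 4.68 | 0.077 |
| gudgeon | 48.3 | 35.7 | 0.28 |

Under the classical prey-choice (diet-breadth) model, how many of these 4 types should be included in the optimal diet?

1

Rank by E/h (kJ/s): roach 8.65, perch 2.52, gudgeon 1.35, sticklebacks 0.957. Include each in turn until the next type's E/h falls below the running intake rate.
Rate on top 1: 5.557. perch: 2.52 < 5.557 → exclude; stop.
Optimal diet: roach — 1 of 4 types.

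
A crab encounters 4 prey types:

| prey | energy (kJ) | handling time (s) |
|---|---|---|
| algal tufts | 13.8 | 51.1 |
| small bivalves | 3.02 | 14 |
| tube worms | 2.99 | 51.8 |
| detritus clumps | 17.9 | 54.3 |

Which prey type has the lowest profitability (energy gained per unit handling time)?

In descending order of E/h:
detritus clumps: 17.9/54.3 = 0.33 kJ/s
algal tufts: 13.8/51.1 = 0.27 kJ/s
small bivalves: 3.02/14 = 0.216 kJ/s
tube worms: 2.99/51.8 = 0.0577 kJ/s

tube worms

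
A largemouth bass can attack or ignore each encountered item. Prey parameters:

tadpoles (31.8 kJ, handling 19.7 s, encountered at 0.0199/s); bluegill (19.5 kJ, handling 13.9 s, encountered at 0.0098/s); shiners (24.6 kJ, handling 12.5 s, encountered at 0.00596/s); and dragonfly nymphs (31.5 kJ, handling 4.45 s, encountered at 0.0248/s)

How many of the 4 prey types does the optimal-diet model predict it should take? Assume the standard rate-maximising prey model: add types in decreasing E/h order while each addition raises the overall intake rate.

E/h in descending order: dragonfly nymphs 7.08, shiners 1.97, tadpoles 1.61, bluegill 1.4 kJ/s. The optimal diet is the largest prefix of this list for which every included type satisfies E_i/h_i > R on the types above it.
Rate on top 1: 0.7036. shiners: 1.97 > 0.7036 → include.
Rate on top 2: 0.7831. tadpoles: 1.61 > 0.7831 → include.
Rate on top 3: 0.9897. bluegill: 1.4 > 0.9897 → include.
Optimal diet: dragonfly nymphs, shiners, tadpoles, bluegill — 4 of 4 types.

4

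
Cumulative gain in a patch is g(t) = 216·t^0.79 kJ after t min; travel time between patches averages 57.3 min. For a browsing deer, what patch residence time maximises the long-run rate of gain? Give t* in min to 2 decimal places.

215.56 min

Optimal t* satisfies g'(t*) = g(t*)/(T + t*).
g'(t) = 0.79·216·t^-0.21. Setting 0.79·216·t^-0.21 = 216·t^0.79/(57.3+t) gives 0.79(57.3+t) = t, so 0.21·t = 0.79×57.3.
t* = 0.79×57.3/0.21 = 215.6 min.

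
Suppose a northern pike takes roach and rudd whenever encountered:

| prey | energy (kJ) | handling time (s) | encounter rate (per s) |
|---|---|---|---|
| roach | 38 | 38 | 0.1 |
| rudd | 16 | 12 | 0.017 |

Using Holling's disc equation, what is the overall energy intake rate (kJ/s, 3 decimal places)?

0.814 kJ/s

R = Σλ_iE_i / (1 + Σλ_ih_i)
Numerator: 0.1×38 + 0.017×16 = 4.072
Denominator: 1 + 0.1×38 + 0.017×12 = 5.004
R = 4.072/5.004 = 0.8137 kJ/s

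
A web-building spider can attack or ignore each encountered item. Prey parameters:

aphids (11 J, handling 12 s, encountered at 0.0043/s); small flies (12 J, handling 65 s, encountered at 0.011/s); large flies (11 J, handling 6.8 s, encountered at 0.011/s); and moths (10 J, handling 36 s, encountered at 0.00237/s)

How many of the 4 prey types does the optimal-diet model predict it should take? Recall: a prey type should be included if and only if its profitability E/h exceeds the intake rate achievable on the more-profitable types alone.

E/h in descending order: large flies 1.62, aphids 0.917, moths 0.278, small flies 0.185 J/s. The optimal diet is the largest prefix of this list for which every included type satisfies E_i/h_i > R on the types above it.
Rate on top 1: 0.1126. aphids: 0.917 > 0.1126 → include.
Rate on top 2: 0.1494. moths: 0.278 > 0.1494 → include.
Rate on top 3: 0.1585. small flies: 0.185 > 0.1585 → include.
Optimal diet: large flies, aphids, moths, small flies — 4 of 4 types.

4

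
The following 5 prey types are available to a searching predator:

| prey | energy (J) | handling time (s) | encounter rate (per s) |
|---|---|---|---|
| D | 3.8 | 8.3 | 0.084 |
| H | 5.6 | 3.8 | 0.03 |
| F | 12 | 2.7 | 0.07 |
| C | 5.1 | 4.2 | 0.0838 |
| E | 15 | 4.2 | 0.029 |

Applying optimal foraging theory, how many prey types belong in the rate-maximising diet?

4

E/h in descending order: F 4.44, E 3.57, H 1.47, C 1.21, D 0.458 J/s. The optimal diet is the largest prefix of this list for which every included type satisfies E_i/h_i > R on the types above it.
Rate on top 1: 0.7065. E: 3.57 > 0.7065 → include.
Rate on top 2: 0.9727. H: 1.47 > 0.9727 → include.
Rate on top 3: 1.013. C: 1.21 > 1.013 → include.
Rate on top 4: 1.053. D: 0.458 < 1.053 → exclude; stop.
Optimal diet: F, E, H, C — 4 of 5 types.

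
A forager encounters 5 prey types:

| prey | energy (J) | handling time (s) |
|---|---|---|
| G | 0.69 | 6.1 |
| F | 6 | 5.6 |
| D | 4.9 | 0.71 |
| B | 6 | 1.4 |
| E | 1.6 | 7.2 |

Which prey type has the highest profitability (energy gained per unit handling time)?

Profitability E/h (J/s): G = 0.69/6.1 = 0.113, F = 6/5.6 = 1.07, D = 4.9/0.71 = 6.9, B = 6/1.4 = 4.29, E = 1.6/7.2 = 0.222.
Ranked: D > B > F > E > G.

D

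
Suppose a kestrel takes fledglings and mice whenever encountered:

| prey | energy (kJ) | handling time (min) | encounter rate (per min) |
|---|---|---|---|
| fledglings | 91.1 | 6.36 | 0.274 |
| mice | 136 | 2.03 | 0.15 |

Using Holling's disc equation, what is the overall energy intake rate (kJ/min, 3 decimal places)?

14.887 kJ/min

R = Σλ_iE_i / (1 + Σλ_ih_i)
Numerator: 0.274×91.1 + 0.15×136 = 45.36
Denominator: 1 + 0.274×6.36 + 0.15×2.03 = 3.047
R = 45.36/3.047 = 14.89 kJ/min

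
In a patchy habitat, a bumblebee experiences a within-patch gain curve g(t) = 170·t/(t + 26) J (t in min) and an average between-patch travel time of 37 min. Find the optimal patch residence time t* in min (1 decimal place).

31.0 min

Maximise g(t)/(T+t): set derivative to zero → g'(t)(T+t) = g(t).
g'(t) = 170·26/(t + 26)². Setting 170·26/(t+26)² = 170t/[(t+26)(37+t)] gives 26(37+t) = t(t+26), so t² = 26×37 = 962.
t* = √962 = 31.02 min.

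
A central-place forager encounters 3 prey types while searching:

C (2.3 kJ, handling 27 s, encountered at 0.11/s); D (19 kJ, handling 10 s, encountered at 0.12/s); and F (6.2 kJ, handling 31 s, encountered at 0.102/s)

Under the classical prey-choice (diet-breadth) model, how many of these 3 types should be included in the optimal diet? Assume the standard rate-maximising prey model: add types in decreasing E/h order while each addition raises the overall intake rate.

E/h in descending order: D 1.9, F 0.2, C 0.0852 kJ/s. The optimal diet is the largest prefix of this list for which every included type satisfies E_i/h_i > R on the types above it.
Rate on top 1: 1.036. F: 0.2 < 1.036 → exclude; stop.
Optimal diet: D — 1 of 3 types.

1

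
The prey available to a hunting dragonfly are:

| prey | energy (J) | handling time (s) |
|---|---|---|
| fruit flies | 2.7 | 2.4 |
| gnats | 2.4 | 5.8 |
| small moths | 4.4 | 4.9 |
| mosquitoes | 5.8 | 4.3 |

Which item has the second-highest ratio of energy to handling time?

fruit flies

Profitability E/h (J/s): fruit flies = 2.7/2.4 = 1.13, gnats = 2.4/5.8 = 0.414, small moths = 4.4/4.9 = 0.898, mosquitoes = 5.8/4.3 = 1.35.
Ranked: mosquitoes > fruit flies > small moths > gnats.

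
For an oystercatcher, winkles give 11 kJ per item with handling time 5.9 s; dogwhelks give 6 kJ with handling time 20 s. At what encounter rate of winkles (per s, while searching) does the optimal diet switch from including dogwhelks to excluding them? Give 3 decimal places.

0.033 per s

The zero-one rule: include dogwhelks iff E₂/h₂ > λE₁/(1+λh₁). Equality gives the switch point.
λE₁h₂ = E₂ + λE₂h₁ ⇒ λ = E₂/(E₁h₂ − E₂h₁) = 6/(220 − 35.4) = 0.0325 per s.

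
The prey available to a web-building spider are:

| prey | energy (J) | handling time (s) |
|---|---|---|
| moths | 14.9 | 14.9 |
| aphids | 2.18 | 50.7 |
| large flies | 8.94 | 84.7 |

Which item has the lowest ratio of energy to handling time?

Profitability E/h (J/s): moths = 14.9/14.9 = 1, aphids = 2.18/50.7 = 0.043, large flies = 8.94/84.7 = 0.106.
Ranked: moths > large flies > aphids.

aphids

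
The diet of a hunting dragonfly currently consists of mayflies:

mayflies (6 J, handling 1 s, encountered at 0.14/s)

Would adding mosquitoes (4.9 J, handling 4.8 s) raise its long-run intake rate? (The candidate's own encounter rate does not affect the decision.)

On mayflies alone, R = ΣλE/(1+Σλh) = 0.84/1.14 = 0.7368 J/s.
Profitability of mosquitoes: 4.9/4.8 = 1.021 J/s.
1.021 > 0.7368, so adding mosquitoes raises the average — include it.

Yes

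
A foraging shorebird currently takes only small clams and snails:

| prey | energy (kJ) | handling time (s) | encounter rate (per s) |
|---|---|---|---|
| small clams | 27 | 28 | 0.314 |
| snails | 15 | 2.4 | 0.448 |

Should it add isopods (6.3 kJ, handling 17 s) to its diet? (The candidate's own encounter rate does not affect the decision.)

No

Current rate: (0.314×27 + 0.448×15)/(1 + 0.314×28 + 0.448×2.4) = 1.399 kJ/s.
isopods: E/h = 6.3/17 = 0.3706 kJ/s.
0.3706 < 1.399, so adding isopods would lower the average — exclude it.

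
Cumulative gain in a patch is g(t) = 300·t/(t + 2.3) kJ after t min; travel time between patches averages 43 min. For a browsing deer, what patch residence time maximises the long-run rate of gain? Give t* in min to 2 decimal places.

9.94 min

Optimal t* satisfies g'(t*) = g(t*)/(T + t*).
g'(t) = 300·2.3/(t + 2.3)². Setting 300·2.3/(t+2.3)² = 300t/[(t+2.3)(43+t)] gives 2.3(43+t) = t(t+2.3), so t² = 2.3×43 = 98.9.
t* = √98.9 = 9.945 min.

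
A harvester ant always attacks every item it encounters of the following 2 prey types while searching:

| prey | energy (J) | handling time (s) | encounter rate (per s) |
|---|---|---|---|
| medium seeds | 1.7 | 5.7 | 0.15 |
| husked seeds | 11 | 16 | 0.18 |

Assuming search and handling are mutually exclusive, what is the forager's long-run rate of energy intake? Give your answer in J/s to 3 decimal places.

0.472 J/s

R = Σλ_iE_i / (1 + Σλ_ih_i)
Numerator: 0.15×1.7 + 0.18×11 = 2.235
Denominator: 1 + 0.15×5.7 + 0.18×16 = 4.735
R = 2.235/4.735 = 0.472 J/s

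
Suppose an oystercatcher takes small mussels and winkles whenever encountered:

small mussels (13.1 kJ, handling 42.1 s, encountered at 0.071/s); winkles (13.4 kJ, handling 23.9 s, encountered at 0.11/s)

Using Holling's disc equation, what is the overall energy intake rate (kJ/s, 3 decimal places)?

0.363 kJ/s

Energy encountered per unit search time: 0.071×13.1 + 0.11×13.4 = 2.404 kJ/s.
Handling time per unit search time: 0.071×42.1 + 0.11×23.9 = 5.618.
Rate = 2.404/(1 + 5.618) = 0.3633 kJ/s.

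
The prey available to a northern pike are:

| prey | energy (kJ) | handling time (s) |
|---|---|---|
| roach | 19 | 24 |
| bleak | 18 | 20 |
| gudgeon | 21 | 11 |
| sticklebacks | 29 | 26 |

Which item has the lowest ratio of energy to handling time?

Profitability E/h (kJ/s): roach = 19/24 = 0.792, bleak = 18/20 = 0.9, gudgeon = 21/11 = 1.91, sticklebacks = 29/26 = 1.12.
Ranked: gudgeon > sticklebacks > bleak > roach.

roach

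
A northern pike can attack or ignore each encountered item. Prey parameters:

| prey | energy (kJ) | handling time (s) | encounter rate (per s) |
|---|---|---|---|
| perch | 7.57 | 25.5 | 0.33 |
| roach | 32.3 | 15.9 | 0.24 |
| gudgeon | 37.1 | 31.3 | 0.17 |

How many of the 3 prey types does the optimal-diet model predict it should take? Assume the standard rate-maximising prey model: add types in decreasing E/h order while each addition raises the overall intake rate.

1

Profitabilities (E/h, kJ/s): roach 2.03, gudgeon 1.19, perch 0.297. Add prey in this order while the next type's profitability exceeds the intake rate on those already taken.
Rate on top 1: 1.61. gudgeon: 1.19 < 1.61 → exclude; stop.
Optimal diet: roach — 1 of 3 types.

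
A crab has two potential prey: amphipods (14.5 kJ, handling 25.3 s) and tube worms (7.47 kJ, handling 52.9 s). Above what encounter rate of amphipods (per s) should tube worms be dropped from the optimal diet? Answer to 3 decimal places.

The zero-one rule: include tube worms iff E₂/h₂ > λE₁/(1+λh₁). Equality gives the switch point.
λE₁h₂ = E₂ + λE₂h₁ ⇒ λ = E₂/(E₁h₂ − E₂h₁) = 7.47/(767 − 189) = 0.01292 per s.

0.013 per s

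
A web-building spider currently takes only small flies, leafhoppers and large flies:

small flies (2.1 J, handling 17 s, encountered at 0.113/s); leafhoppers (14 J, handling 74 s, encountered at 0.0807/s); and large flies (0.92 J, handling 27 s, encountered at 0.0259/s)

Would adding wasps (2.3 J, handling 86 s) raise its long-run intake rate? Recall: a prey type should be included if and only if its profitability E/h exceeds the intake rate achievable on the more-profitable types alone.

Current rate: (0.113×2.1 + 0.0807×14 + 0.0259×0.92)/(1 + 0.113×17 + 0.0807×74 + 0.0259×27) = 0.145 J/s.
wasps: E/h = 2.3/86 = 0.02674 J/s.
Since 0.02674 < R, time spent handling wasps is better spent searching.

No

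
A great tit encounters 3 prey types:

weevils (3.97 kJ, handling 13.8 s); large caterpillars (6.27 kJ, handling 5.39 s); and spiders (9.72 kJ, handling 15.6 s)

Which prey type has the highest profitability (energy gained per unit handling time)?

In descending order of E/h:
large caterpillars: 6.27/5.39 = 1.16 kJ/s
spiders: 9.72/15.6 = 0.623 kJ/s
weevils: 3.97/13.8 = 0.288 kJ/s

large caterpillars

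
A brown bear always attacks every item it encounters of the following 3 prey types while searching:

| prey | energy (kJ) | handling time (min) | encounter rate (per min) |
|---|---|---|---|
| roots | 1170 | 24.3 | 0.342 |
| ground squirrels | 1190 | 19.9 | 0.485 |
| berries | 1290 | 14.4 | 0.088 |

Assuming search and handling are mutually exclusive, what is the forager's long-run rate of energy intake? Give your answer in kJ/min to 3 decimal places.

53.922 kJ/min

R = Σλ_iE_i / (1 + Σλ_ih_i)
Numerator: 0.342×1170 + 0.485×1190 + 0.088×1290 = 1091
Denominator: 1 + 0.342×24.3 + 0.485×19.9 + 0.088×14.4 = 20.23
R = 1091/20.23 = 53.92 kJ/min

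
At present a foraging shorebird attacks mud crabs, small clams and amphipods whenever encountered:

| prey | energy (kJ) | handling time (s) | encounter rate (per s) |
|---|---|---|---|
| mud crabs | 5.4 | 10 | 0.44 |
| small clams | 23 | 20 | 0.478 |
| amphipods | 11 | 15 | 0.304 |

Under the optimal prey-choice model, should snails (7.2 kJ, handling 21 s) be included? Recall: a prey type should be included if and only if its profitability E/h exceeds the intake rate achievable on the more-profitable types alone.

No

Intake rate on the current diet: R = (0.44×5.4 + 0.478×23 + 0.304×11) / (1 + 0.44×10 + 0.478×20 + 0.304×15) = 16.71/19.52 = 0.8562 kJ/s.
Profitability of snails: 7.2/21 = 0.3429 kJ/s.
Since 0.3429 < R, time spent handling snails is better spent searching.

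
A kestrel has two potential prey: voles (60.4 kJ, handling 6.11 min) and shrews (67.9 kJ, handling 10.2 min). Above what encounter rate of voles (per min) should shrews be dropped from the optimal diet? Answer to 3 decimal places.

0.337 per min

At the threshold, the rate on voles alone equals the profitability of shrews: λ·60.4/(1 + λ·6.11) = 67.9/10.2 = 6.657.
Rearranging, λ(60.4 − 6.657×6.11) = 6.657, so λ = 6.657/19.73 = 0.3375 per min.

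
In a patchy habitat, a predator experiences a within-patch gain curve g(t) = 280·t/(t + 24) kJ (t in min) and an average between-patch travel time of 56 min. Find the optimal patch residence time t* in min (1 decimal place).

Maximise g(t)/(T+t): set derivative to zero → g'(t)(T+t) = g(t).
g'(t) = 280·24/(t + 24)². Setting 280·24/(t+24)² = 280t/[(t+24)(56+t)] gives 24(56+t) = t(t+24), so t² = 24×56 = 1344.
t* = √1344 = 36.66 min.

36.7 min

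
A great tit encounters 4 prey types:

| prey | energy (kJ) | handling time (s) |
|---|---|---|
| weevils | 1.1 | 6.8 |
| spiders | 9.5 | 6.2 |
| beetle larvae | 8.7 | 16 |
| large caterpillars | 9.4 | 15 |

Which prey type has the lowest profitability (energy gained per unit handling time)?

weevils

In descending order of E/h:
spiders: 9.5/6.2 = 1.53 kJ/s
large caterpillars: 9.4/15 = 0.627 kJ/s
beetle larvae: 8.7/16 = 0.544 kJ/s
weevils: 1.1/6.8 = 0.162 kJ/s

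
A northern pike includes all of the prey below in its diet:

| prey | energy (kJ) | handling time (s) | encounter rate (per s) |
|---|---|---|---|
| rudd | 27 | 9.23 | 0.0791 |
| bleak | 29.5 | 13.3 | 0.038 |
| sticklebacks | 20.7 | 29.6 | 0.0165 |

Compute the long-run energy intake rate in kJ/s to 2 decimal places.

1.32 kJ/s

R = (0.0791×27 + 0.038×29.5 + 0.0165×20.7) / (1 + 0.0791×9.23 + 0.038×13.3 + 0.0165×29.6) = 3.598/2.724 = 1.321 kJ/s.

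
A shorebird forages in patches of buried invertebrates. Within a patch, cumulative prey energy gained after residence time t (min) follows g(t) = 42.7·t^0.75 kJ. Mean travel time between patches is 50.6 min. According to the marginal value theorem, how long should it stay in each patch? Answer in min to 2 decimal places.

By the marginal value theorem, leave when the instantaneous gain rate g'(t) equals the habitat-wide average g(t)/(T + t).
g'(t) = 0.75·42.7·t^-0.25. Setting 0.75·42.7·t^-0.25 = 42.7·t^0.75/(50.6+t) gives 0.75(50.6+t) = t, so 0.25·t = 0.75×50.6.
t* = 0.75×50.6/0.25 = 151.8 min.

151.80 min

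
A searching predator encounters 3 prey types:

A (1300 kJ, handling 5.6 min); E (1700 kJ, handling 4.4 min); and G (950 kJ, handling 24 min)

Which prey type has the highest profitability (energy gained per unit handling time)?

E

In descending order of E/h:
E: 1700/4.4 = 386 kJ/min
A: 1300/5.6 = 232 kJ/min
G: 950/24 = 39.6 kJ/min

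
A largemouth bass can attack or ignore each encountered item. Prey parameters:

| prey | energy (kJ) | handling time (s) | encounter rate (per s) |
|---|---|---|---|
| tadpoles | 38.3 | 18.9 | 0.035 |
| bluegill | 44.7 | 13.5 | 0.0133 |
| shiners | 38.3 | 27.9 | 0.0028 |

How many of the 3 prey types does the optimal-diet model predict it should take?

Profitabilities (E/h, kJ/s): bluegill 3.31, tadpoles 2.03, shiners 1.37. Add prey in this order while the next type's profitability exceeds the intake rate on those already taken.
Rate on top 1: 0.504. tadpoles: 2.03 > 0.504 → include.
Rate on top 2: 1.051. shiners: 1.37 > 1.051 → include.
Optimal diet: bluegill, tadpoles, shiners — 3 of 3 types.

3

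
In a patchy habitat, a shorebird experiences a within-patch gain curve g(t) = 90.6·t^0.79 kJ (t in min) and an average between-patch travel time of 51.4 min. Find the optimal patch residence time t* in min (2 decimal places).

193.36 min

Optimal t* satisfies g'(t*) = g(t*)/(T + t*).
g'(t) = 0.79·90.6·t^-0.21. Setting 0.79·90.6·t^-0.21 = 90.6·t^0.79/(51.4+t) gives 0.79(51.4+t) = t, so 0.21·t = 0.79×51.4.
t* = 0.79×51.4/0.21 = 193.4 min.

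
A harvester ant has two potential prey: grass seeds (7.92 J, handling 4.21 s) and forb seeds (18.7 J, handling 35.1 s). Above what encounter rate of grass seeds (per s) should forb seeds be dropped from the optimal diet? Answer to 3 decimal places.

0.094 per s

The zero-one rule: include forb seeds iff E₂/h₂ > λE₁/(1+λh₁). Equality gives the switch point.
λE₁h₂ = E₂ + λE₂h₁ ⇒ λ = E₂/(E₁h₂ − E₂h₁) = 18.7/(278 − 78.73) = 0.09384 per s.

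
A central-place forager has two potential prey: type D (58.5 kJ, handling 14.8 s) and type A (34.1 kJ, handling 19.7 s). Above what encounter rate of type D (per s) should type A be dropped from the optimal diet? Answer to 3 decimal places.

At the threshold, the rate on type D alone equals the profitability of type A: λ·58.5/(1 + λ·14.8) = 34.1/19.7 = 1.731.
Rearranging, λ(58.5 − 1.731×14.8) = 1.731, so λ = 1.731/32.88 = 0.05264 per s.

0.053 per s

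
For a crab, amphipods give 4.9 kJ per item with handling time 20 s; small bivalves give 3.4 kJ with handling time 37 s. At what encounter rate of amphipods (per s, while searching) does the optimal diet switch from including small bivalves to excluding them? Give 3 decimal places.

0.030 per s

At the threshold, the rate on amphipods alone equals the profitability of small bivalves: λ·4.9/(1 + λ·20) = 3.4/37 = 0.09189.
Rearranging, λ(4.9 − 0.09189×20) = 0.09189, so λ = 0.09189/3.062 = 0.03001 per s.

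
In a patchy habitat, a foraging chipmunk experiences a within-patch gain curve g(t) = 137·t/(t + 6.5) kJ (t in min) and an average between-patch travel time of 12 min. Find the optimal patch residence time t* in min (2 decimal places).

Maximise g(t)/(T+t): set derivative to zero → g'(t)(T+t) = g(t).
g'(t) = 137·6.5/(t + 6.5)². Setting 137·6.5/(t+6.5)² = 137t/[(t+6.5)(12+t)] gives 6.5(12+t) = t(t+6.5), so t² = 6.5×12 = 78.
t* = √78 = 8.832 min.

8.83 min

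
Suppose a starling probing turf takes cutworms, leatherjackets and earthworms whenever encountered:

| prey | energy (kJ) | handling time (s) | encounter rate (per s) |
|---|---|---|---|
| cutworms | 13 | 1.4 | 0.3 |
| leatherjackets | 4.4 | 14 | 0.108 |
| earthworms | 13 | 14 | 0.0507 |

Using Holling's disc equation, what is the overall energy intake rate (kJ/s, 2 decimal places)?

1.38 kJ/s

R = (0.3×13 + 0.108×4.4 + 0.0507×13) / (1 + 0.3×1.4 + 0.108×14 + 0.0507×14) = 5.034/3.642 = 1.382 kJ/s.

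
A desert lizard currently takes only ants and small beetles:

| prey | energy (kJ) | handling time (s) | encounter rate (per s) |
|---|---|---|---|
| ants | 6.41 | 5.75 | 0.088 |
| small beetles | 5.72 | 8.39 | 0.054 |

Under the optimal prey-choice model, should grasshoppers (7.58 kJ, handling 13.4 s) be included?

Intake rate on the current diet: R = (0.088×6.41 + 0.054×5.72) / (1 + 0.088×5.75 + 0.054×8.39) = 0.873/1.959 = 0.4456 kJ/s.
grasshoppers: E/h = 7.58/13.4 = 0.5657 kJ/s.
Since 0.5657 > R, including grasshoppers increases the long-run rate.

Yes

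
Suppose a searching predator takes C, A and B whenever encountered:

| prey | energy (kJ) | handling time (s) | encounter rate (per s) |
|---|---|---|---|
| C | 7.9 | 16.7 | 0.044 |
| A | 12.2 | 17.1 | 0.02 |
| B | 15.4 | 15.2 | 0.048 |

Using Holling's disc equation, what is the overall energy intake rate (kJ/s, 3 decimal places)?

R = Σλ_iE_i / (1 + Σλ_ih_i)
Numerator: 0.044×7.9 + 0.02×12.2 + 0.048×15.4 = 1.331
Denominator: 1 + 0.044×16.7 + 0.02×17.1 + 0.048×15.2 = 2.806
R = 1.331/2.806 = 0.4742 kJ/s

0.474 kJ/s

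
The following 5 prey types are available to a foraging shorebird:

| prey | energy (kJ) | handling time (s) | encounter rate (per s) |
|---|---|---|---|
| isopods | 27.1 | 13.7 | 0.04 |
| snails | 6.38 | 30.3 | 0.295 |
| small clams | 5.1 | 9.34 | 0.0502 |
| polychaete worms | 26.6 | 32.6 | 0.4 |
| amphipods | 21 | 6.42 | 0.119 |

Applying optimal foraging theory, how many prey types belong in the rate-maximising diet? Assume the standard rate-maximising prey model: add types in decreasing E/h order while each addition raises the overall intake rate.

Profitabilities (E/h, kJ/s): amphipods 3.27, isopods 1.98, polychaete worms 0.816, small clams 0.546, snails 0.211. Add prey in this order while the next type's profitability exceeds the intake rate on those already taken.
Rate on top 1: 1.417. isopods: 1.98 > 1.417 → include.
Rate on top 2: 1.55. polychaete worms: 0.816 < 1.55 → exclude; stop.
Optimal diet: amphipods, isopods — 2 of 5 types.

2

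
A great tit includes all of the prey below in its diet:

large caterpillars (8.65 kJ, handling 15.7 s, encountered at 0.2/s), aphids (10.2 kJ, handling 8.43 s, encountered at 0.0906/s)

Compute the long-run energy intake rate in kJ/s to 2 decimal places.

R = (0.2×8.65 + 0.0906×10.2) / (1 + 0.2×15.7 + 0.0906×8.43) = 2.654/4.904 = 0.5412 kJ/s.

0.54 kJ/s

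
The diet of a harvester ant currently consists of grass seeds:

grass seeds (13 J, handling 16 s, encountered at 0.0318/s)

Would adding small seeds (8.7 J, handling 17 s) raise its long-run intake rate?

On grass seeds alone, R = ΣλE/(1+Σλh) = 0.4134/1.509 = 0.274 J/s.
small seeds: E/h = 8.7/17 = 0.5118 J/s.
0.5118 > 0.274, so adding small seeds raises the average — include it.

Yes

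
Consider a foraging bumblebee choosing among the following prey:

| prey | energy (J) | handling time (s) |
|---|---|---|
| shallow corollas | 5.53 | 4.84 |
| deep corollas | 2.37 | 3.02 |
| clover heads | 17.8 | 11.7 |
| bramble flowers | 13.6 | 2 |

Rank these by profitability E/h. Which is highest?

Profitability E/h (J/s): shallow corollas = 5.53/4.84 = 1.14, deep corollas = 2.37/3.02 = 0.785, clover heads = 17.8/11.7 = 1.52, bramble flowers = 13.6/2 = 6.8.
Ranked: bramble flowers > clover heads > shallow corollas > deep corollas.

bramble flowers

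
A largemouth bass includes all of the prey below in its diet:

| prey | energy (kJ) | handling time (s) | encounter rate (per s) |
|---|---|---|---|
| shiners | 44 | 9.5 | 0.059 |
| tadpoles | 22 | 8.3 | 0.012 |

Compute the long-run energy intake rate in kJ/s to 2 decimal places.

Energy encountered per unit search time: 0.059×44 + 0.012×22 = 2.86 kJ/s.
Handling time per unit search time: 0.059×9.5 + 0.012×8.3 = 0.6601.
Rate = 2.86/(1 + 0.6601) = 1.723 kJ/s.

1.72 kJ/s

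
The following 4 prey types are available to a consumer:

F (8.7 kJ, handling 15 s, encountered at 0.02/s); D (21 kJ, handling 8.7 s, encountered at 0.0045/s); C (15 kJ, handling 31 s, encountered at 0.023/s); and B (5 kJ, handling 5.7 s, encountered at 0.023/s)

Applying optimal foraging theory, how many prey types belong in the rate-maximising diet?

Profitabilities (E/h, kJ/s): D 2.41, B 0.877, F 0.58, C 0.484. Add prey in this order while the next type's profitability exceeds the intake rate on those already taken.
Rate on top 1: 0.09094. B: 0.877 > 0.09094 → include.
Rate on top 2: 0.179. F: 0.58 > 0.179 → include.
Rate on top 3: 0.2608. C: 0.484 > 0.2608 → include.
Optimal diet: D, B, F, C — 4 of 4 types.

4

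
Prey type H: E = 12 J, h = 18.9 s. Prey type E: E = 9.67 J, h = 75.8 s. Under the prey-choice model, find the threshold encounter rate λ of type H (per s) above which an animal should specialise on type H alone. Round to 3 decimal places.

The zero-one rule: include type E iff E₂/h₂ > λE₁/(1+λh₁). Equality gives the switch point.
λE₁h₂ = E₂ + λE₂h₁ ⇒ λ = E₂/(E₁h₂ − E₂h₁) = 9.67/(909.6 − 182.8) = 0.0133 per s.

0.013 per s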